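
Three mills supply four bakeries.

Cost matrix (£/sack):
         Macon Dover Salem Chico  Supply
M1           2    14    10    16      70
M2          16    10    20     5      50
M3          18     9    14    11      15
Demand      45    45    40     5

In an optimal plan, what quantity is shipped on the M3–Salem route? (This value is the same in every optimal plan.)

15

The minimum-cost plan:
  M1->Macon: 45 × £2 = £90
  M1->Salem: 25 × £10 = £250
  M2->Dover: 45 × £10 = £450
  M2->Chico: 5 × £5 = £25
  M3->Salem: 15 × £14 = £210
Total cost = £1025.
So M3→Salem carries 15 sacks.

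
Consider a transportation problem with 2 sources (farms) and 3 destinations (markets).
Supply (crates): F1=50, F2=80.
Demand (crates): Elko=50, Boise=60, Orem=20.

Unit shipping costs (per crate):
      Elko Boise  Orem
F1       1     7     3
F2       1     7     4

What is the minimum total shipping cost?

530

One minimum-cost allocation:
  F1–Boise: 30 crates
  F1–Orem: 20 crates
  F2–Elko: 50 crates
  F2–Boise: 30 crates
Total cost = 530.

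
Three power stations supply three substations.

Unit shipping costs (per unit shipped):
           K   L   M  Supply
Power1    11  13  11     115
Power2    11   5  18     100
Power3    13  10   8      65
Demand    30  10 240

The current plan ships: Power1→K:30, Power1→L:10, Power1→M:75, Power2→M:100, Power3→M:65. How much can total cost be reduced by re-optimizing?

360

Current plan cost = 30·11 + 10·13 + 75·11 + 100·18 + 65·8 = 3605.
Optimal plan:
  Power1->M: 115 × 11 = 1265
  Power2->K: 30 × 11 = 330
  Power2->L: 10 × 5 = 50
  Power2->M: 60 × 18 = 1080
  Power3->M: 65 × 8 = 520
Optimal cost = 3245.
Saving = 3605 − 3245 = 360.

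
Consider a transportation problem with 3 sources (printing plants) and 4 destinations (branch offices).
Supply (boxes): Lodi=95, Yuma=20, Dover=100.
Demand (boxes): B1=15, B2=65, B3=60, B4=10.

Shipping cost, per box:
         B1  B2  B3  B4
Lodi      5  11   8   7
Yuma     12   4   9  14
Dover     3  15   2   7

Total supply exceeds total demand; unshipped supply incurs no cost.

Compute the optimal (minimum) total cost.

One minimum-cost allocation:
  Lodi→B2: 45 × 11 = 495
  Yuma→B2: 20 × 4 = 80
  Dover→B1: 15 × 3 = 45
  Dover→B3: 60 × 2 = 120
  Dover→B4: 10 × 7 = 70
Total = 495 + 80 + 45 + 120 + 70 = 810.
(Supply check: Lodi ships 45; Yuma ships 20; Dover ships 85.)

810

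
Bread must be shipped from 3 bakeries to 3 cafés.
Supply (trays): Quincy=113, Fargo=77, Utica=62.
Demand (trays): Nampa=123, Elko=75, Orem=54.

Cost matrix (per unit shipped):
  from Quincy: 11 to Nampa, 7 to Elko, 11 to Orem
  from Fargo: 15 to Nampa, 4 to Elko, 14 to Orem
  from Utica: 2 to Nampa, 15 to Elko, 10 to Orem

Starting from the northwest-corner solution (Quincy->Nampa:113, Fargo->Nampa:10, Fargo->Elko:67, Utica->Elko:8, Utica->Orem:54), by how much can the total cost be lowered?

Current plan cost = 113·11 + 10·15 + 67·4 + 8·15 + 54·10 = 2321.
Optimal plan:
  Quincy to Nampa: 61 × 11 = 671
  Quincy to Orem: 52 × 11 = 572
  Fargo to Elko: 75 × 4 = 300
  Fargo to Orem: 2 × 14 = 28
  Utica to Nampa: 62 × 2 = 124
Optimal cost = 1695.
Saving = 2321 − 1695 = 626.

626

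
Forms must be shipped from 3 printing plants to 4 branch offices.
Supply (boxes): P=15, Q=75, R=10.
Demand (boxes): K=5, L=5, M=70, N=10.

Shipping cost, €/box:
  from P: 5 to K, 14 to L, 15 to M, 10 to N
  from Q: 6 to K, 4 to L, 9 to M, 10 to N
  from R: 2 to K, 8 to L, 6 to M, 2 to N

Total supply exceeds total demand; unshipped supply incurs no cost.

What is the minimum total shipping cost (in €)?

An optimal shipping plan:
  P->K: 5 × €5 = €25
  Q->L: 5 × €4 = €20
  Q->M: 70 × €9 = €630
  R->N: 10 × €2 = €20
Total = 25 + 20 + 630 + 20 = €695.

695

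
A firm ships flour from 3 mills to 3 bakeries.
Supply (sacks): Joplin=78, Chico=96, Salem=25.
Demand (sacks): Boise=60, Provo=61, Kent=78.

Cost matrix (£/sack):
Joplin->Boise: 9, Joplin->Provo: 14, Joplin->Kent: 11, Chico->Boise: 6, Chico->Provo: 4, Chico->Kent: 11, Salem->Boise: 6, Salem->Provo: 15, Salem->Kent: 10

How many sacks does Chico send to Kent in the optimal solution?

0

Solving gives:
  Joplin–Kent: 78 × £11 = £858
  Chico–Boise: 35 × £6 = £210
  Chico–Provo: 61 × £4 = £244
  Salem–Boise: 25 × £6 = £150
Total cost = £1462.
The route Chico→Kent is not used.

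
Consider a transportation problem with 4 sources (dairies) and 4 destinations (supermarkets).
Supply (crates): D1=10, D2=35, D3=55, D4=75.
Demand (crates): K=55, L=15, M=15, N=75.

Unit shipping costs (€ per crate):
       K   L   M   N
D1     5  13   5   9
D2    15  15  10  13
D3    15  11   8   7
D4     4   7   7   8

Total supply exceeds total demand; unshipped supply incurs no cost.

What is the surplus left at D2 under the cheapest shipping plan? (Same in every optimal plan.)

Minimum-cost shipments:
  D1–M: 10 × €5 = €50
  D2–M: 5 × €10 = €50
  D2–N: 15 × €13 = €195
  D3–N: 55 × €7 = €385
  D4–K: 55 × €4 = €220
  D4–L: 15 × €7 = €105
  D4–N: 5 × €8 = €40
Total cost = €1045.
D2 ships 20 of its 35, leaving 15.

15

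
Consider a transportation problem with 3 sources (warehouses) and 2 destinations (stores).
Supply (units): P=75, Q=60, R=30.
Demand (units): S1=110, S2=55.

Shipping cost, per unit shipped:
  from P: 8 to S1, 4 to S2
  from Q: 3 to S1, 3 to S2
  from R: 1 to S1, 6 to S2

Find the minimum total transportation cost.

590

An optimal shipping plan:
  P->S1: 20 × 8 = 160
  P->S2: 55 × 4 = 220
  Q->S1: 60 × 3 = 180
  R->S1: 30 × 1 = 30
Total = 160 + 220 + 180 + 30 = 590.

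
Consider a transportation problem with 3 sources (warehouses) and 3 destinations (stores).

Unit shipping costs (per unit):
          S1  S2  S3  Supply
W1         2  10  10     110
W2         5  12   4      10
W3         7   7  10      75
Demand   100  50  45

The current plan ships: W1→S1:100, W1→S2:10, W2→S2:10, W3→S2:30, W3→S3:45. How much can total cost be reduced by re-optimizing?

Current plan cost = 100·2 + 10·10 + 10·12 + 30·7 + 45·10 = 1080.
Optimal plan:
  W1->S1: 100 × 2 = 200
  W1->S3: 10 × 10 = 100
  W2->S3: 10 × 4 = 40
  W3->S2: 50 × 7 = 350
  W3->S3: 25 × 10 = 250
Optimal cost = 940.
Saving = 1080 − 940 = 140.

140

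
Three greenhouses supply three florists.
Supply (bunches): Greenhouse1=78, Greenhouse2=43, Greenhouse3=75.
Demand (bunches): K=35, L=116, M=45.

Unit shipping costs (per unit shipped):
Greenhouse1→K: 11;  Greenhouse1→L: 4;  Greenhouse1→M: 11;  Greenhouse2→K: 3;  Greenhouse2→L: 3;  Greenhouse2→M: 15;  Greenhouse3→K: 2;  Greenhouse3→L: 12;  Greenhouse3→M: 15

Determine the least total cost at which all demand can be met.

1146

A cheapest plan:
  Greenhouse1–L: 73 × 4 = 292
  Greenhouse1–M: 5 × 11 = 55
  Greenhouse2–L: 43 × 3 = 129
  Greenhouse3–K: 35 × 2 = 70
  Greenhouse3–M: 40 × 15 = 600
Total = 292 + 55 + 129 + 70 + 600 = 1146.
(Supply check: Greenhouse1 ships 78; Greenhouse2 ships 43; Greenhouse3 ships 75.)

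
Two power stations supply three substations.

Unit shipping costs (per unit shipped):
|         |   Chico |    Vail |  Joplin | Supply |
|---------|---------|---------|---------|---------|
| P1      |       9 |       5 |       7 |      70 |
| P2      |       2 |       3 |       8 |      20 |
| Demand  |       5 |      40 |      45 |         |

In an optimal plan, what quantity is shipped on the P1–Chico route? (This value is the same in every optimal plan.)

The minimum-cost plan:
  P1 to Vail: 25 × 5 = 125
  P1 to Joplin: 45 × 7 = 315
  P2 to Chico: 5 × 2 = 10
  P2 to Vail: 15 × 3 = 45
Total cost = 495.
The route P1→Chico is not used.

0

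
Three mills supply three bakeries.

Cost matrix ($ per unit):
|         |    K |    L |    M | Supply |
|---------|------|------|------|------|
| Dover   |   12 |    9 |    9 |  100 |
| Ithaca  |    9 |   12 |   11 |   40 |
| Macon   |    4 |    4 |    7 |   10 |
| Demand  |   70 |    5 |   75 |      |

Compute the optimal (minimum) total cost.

Optimal allocation:
  Dover->K: 20 × $12 = $240
  Dover->L: 5 × $9 = $45
  Dover->M: 75 × $9 = $675
  Ithaca->K: 40 × $9 = $360
  Macon->K: 10 × $4 = $40
Total = 240 + 45 + 675 + 360 + 40 = $1360.
(Supply check: Dover ships 100; Ithaca ships 40; Macon ships 10.)

1360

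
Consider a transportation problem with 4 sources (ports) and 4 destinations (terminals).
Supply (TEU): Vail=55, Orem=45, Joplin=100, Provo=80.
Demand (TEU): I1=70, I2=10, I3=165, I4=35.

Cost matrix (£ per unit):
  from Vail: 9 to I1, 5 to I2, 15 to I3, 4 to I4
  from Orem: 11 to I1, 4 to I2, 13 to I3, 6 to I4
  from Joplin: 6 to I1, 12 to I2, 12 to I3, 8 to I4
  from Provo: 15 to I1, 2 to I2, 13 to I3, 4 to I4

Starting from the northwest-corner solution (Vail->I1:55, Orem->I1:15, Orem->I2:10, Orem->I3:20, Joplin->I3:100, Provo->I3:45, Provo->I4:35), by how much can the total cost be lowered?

150

Current plan cost = 55·9 + 15·11 + 10·4 + 20·13 + 100·12 + 45·13 + 35·4 = £2885.
Optimal plan:
  Vail->I1: 20 × £9 = £180
  Vail->I4: 35 × £4 = £140
  Orem->I3: 45 × £13 = £585
  Joplin->I1: 50 × £6 = £300
  Joplin->I3: 50 × £12 = £600
  Provo->I2: 10 × £2 = £20
  Provo->I3: 70 × £13 = £910
Optimal cost = £2735.
Saving = 2885 − 2735 = £150.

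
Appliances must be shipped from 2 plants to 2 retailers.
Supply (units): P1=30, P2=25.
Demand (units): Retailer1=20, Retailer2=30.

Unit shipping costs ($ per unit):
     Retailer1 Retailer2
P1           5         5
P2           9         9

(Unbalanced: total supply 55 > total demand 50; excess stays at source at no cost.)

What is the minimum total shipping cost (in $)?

330

One minimum-cost allocation:
  P1–Retailer1: 20 × $5 = $100
  P1–Retailer2: 10 × $5 = $50
  P2–Retailer2: 20 × $9 = $180
Total = 100 + 50 + 180 = $330.
(Supply check: P1 ships 30; P2 ships 20.)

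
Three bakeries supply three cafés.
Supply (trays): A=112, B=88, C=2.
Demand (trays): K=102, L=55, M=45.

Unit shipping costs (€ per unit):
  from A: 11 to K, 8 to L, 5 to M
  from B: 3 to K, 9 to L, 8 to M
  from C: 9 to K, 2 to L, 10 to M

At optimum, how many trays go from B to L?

Optimal shipments:
  A→K: 14 × €11 = €154
  A→L: 53 × €8 = €424
  A→M: 45 × €5 = €225
  B→K: 88 × €3 = €264
  C→L: 2 × €2 = €4
Total cost = €1071.
The route B→L is not used.

0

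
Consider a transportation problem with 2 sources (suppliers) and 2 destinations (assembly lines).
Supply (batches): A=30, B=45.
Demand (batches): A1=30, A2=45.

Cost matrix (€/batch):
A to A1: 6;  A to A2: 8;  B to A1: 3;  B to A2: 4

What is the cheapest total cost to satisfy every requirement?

360

One minimum-cost allocation:
  A->A1: 30 batches
  B->A2: 45 batches
Total cost = €360.
(Supply check: A ships 30; B ships 45.)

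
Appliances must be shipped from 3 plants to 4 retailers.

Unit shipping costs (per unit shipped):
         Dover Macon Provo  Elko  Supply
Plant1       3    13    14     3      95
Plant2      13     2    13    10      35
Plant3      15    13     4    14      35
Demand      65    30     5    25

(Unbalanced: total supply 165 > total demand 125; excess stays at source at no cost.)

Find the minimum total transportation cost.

A cheapest plan:
  Plant1 to Dover: 65 × 3 = 195
  Plant1 to Elko: 25 × 3 = 75
  Plant2 to Macon: 30 × 2 = 60
  Plant3 to Provo: 5 × 4 = 20
Total = 195 + 75 + 60 + 20 = 350.

350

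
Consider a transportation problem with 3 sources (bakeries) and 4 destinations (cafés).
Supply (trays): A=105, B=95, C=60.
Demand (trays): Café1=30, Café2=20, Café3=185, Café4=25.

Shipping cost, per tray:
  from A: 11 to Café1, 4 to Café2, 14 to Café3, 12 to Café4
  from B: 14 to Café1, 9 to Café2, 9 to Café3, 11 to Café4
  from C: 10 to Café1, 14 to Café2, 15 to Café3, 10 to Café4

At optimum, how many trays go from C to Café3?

5

Solving gives:
  A->Café2: 20 × 4 = 80
  A->Café3: 85 × 14 = 1190
  B->Café3: 95 × 9 = 855
  C->Café1: 30 × 10 = 300
  C->Café3: 5 × 15 = 75
  C->Café4: 25 × 10 = 250
Total cost = 2750.
So C→Café3 carries 5 trays.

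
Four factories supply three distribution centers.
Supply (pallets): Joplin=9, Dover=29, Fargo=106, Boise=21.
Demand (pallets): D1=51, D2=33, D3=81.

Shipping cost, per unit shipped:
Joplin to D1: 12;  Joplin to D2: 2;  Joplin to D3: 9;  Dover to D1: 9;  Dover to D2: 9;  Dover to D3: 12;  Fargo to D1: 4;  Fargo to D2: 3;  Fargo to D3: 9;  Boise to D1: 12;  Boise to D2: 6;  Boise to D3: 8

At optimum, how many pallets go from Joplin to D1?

0

The minimum-cost plan:
  Joplin->D2: 9 pallets
  Dover->D3: 29 pallets
  Fargo->D1: 51 pallets
  Fargo->D2: 24 pallets
  Fargo->D3: 31 pallets
  Boise->D3: 21 pallets
Total cost = 1089.
The route Joplin→D1 is not used.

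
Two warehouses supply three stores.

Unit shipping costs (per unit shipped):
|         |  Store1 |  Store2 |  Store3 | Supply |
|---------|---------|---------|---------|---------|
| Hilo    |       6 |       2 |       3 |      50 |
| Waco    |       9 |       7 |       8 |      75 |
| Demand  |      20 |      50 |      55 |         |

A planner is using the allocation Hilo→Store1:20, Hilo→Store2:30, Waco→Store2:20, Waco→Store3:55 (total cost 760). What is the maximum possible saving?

Current plan cost = 20·6 + 30·2 + 20·7 + 55·8 = 760.
Optimal plan:
  Hilo to Store2: 50 × 2 = 100
  Waco to Store1: 20 × 9 = 180
  Waco to Store3: 55 × 8 = 440
Optimal cost = 720.
Saving = 760 − 720 = 40.

40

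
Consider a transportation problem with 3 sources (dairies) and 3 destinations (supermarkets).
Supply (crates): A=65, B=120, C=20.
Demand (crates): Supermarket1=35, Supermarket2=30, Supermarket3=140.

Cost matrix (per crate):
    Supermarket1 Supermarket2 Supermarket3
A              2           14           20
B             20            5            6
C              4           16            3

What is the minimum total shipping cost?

1270

Optimal allocation:
  A–Supermarket1: 35 × 2 = 70
  A–Supermarket2: 30 × 14 = 420
  B–Supermarket3: 120 × 6 = 720
  C–Supermarket3: 20 × 3 = 60
Total = 70 + 420 + 720 + 60 = 1270.
(Supply check: A ships 65; B ships 120; C ships 20.)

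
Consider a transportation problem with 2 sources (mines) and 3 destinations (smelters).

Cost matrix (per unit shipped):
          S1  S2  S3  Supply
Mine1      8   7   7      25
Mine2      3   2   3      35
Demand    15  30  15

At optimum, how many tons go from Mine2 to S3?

0

The minimum-cost plan:
  Mine1 to S2: 10 × 7 = 70
  Mine1 to S3: 15 × 7 = 105
  Mine2 to S1: 15 × 3 = 45
  Mine2 to S2: 20 × 2 = 40
Total cost = 260.
The route Mine2→S3 is not used.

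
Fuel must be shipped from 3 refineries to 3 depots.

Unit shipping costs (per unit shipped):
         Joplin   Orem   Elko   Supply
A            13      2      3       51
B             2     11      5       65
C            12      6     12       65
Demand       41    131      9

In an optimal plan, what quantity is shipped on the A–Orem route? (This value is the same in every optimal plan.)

51

Optimal shipments:
  A–Orem: 51 × 2 = 102
  B–Joplin: 41 × 2 = 82
  B–Orem: 15 × 11 = 165
  B–Elko: 9 × 5 = 45
  C–Orem: 65 × 6 = 390
Total cost = 784.
So A→Orem carries 51 kL.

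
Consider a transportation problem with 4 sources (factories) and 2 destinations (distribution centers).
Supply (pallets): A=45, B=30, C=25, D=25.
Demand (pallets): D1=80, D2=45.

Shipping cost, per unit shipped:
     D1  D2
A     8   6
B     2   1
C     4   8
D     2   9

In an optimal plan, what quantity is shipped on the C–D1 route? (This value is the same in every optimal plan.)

25

Solving gives:
  A→D2: 45 pallets
  B→D1: 30 pallets
  C→D1: 25 pallets
  D→D1: 25 pallets
Total cost = 480.
So C→D1 carries 25 pallets.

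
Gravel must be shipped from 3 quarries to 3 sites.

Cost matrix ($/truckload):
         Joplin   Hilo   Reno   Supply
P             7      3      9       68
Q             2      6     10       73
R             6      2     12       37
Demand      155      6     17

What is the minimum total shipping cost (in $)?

854

An optimal shipping plan:
  P→Joplin: 45 × $7 = $315
  P→Hilo: 6 × $3 = $18
  P→Reno: 17 × $9 = $153
  Q→Joplin: 73 × $2 = $146
  R→Joplin: 37 × $6 = $222
Total = 315 + 18 + 153 + 146 + 222 = $854.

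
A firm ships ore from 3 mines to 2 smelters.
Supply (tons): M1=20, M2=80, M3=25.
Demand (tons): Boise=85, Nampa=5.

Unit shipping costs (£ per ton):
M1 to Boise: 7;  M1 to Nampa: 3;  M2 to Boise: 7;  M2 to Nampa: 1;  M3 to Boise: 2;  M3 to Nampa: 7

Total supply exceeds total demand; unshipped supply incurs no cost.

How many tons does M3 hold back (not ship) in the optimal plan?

0

An optimal plan:
  M2 to Boise: 60 tons
  M2 to Nampa: 5 tons
  M3 to Boise: 25 tons
Total cost = £475.
M3 ships 25 of its 25, leaving 0.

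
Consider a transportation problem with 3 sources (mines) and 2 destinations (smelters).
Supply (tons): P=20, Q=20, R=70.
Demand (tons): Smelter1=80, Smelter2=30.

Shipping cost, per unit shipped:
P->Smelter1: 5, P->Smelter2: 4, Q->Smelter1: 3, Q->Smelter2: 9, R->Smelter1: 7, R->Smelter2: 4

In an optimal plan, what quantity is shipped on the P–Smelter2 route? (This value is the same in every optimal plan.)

The minimum-cost plan:
  P->Smelter1: 20 × 5 = 100
  Q->Smelter1: 20 × 3 = 60
  R->Smelter1: 40 × 7 = 280
  R->Smelter2: 30 × 4 = 120
Total cost = 560.
The route P→Smelter2 is not used.

0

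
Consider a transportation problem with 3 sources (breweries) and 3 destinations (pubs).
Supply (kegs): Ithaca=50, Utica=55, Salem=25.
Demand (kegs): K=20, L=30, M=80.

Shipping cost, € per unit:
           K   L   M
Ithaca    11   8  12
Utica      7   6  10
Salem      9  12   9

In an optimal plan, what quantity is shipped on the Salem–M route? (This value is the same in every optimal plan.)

25

Optimal shipments:
  Ithaca–M: 50 × €12 = €600
  Utica–K: 20 × €7 = €140
  Utica–L: 30 × €6 = €180
  Utica–M: 5 × €10 = €50
  Salem–M: 25 × €9 = €225
Total cost = €1195.
So Salem→M carries 25 kegs.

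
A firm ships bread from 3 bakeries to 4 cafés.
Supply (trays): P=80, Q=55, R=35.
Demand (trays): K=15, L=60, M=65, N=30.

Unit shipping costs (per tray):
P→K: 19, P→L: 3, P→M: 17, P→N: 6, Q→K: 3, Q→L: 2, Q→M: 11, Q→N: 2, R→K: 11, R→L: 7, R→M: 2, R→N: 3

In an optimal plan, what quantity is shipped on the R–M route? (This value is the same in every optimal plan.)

35

Optimal shipments:
  P–L: 60 × 3 = 180
  P–N: 20 × 6 = 120
  Q–K: 15 × 3 = 45
  Q–M: 30 × 11 = 330
  Q–N: 10 × 2 = 20
  R–M: 35 × 2 = 70
Total cost = 765.
So R→M carries 35 trays.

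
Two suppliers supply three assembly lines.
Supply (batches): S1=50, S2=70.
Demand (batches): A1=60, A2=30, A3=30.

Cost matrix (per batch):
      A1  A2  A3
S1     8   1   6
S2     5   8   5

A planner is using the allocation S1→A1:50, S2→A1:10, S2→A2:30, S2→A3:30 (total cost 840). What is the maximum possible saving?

Current plan cost = 50·8 + 10·5 + 30·8 + 30·5 = 840.
Optimal plan:
  S1→A2: 30 × 1 = 30
  S1→A3: 20 × 6 = 120
  S2→A1: 60 × 5 = 300
  S2→A3: 10 × 5 = 50
Optimal cost = 500.
Saving = 840 − 500 = 340.

340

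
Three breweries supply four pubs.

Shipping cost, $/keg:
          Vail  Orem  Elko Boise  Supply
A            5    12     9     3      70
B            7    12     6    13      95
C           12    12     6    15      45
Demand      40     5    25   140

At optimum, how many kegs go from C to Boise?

15

The minimum-cost plan:
  A→Boise: 70 × $3 = $210
  B→Vail: 40 × $7 = $280
  B→Boise: 55 × $13 = $715
  C→Orem: 5 × $12 = $60
  C→Elko: 25 × $6 = $150
  C→Boise: 15 × $15 = $225
Total cost = $1640.
So C→Boise carries 15 kegs.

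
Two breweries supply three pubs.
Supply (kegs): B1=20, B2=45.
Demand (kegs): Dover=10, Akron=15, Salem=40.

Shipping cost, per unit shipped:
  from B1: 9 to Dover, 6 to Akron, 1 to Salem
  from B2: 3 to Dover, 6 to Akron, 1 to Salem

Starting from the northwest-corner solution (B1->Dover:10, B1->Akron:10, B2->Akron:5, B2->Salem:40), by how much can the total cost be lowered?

Current plan cost = 10·9 + 10·6 + 5·6 + 40·1 = 220.
Optimal plan:
  B1–Akron: 15 kegs
  B1–Salem: 5 kegs
  B2–Dover: 10 kegs
  B2–Salem: 35 kegs
Optimal cost = 160.
Saving = 220 − 160 = 60.

60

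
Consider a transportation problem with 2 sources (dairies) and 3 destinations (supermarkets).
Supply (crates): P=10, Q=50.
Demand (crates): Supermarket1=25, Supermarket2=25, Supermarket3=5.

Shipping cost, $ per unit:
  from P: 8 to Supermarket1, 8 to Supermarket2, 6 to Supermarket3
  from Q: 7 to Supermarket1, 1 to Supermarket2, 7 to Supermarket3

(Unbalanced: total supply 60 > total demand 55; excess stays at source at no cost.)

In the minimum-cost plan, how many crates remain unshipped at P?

5

Minimum-cost shipments:
  P→Supermarket3: 5 × $6 = $30
  Q→Supermarket1: 25 × $7 = $175
  Q→Supermarket2: 25 × $1 = $25
Total cost = $230.
P ships 5 of its 10, leaving 5.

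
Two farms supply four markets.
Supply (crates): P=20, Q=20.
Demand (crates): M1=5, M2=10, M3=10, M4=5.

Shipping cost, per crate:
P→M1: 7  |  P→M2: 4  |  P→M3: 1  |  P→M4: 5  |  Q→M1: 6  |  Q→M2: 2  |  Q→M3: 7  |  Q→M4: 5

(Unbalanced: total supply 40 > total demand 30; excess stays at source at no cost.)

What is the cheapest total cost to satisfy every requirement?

One minimum-cost allocation:
  P->M3: 10 × 1 = 10
  P->M4: 5 × 5 = 25
  Q->M1: 5 × 6 = 30
  Q->M2: 10 × 2 = 20
Total = 10 + 25 + 30 + 20 = 85.
(Supply check: P ships 15; Q ships 15.)

85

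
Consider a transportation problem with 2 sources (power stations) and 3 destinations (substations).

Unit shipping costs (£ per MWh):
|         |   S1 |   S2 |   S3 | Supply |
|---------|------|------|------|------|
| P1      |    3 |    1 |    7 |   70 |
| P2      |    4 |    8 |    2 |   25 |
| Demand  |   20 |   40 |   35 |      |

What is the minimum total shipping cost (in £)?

220

One minimum-cost allocation:
  P1->S1: 20 MWh
  P1->S2: 40 MWh
  P1->S3: 10 MWh
  P2->S3: 25 MWh
Total cost = £220.
(Supply check: P1 ships 70; P2 ships 25.)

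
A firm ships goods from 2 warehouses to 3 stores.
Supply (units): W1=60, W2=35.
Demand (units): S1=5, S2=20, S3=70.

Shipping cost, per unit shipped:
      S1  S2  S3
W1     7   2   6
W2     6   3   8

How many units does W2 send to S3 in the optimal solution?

Solving gives:
  W1->S3: 60 × 6 = 360
  W2->S1: 5 × 6 = 30
  W2->S2: 20 × 3 = 60
  W2->S3: 10 × 8 = 80
Total cost = 530.
So W2→S3 carries 10 units.

10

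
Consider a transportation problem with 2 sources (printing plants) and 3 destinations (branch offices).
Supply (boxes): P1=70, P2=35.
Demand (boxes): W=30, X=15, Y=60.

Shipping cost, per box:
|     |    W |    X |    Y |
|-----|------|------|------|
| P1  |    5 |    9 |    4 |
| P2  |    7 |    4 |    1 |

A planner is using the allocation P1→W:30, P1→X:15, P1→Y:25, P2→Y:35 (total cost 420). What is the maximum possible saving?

Current plan cost = 30·5 + 15·9 + 25·4 + 35·1 = 420.
Optimal plan:
  P1->W: 30 × 5 = 150
  P1->Y: 40 × 4 = 160
  P2->X: 15 × 4 = 60
  P2->Y: 20 × 1 = 20
Optimal cost = 390.
Saving = 420 − 390 = 30.

30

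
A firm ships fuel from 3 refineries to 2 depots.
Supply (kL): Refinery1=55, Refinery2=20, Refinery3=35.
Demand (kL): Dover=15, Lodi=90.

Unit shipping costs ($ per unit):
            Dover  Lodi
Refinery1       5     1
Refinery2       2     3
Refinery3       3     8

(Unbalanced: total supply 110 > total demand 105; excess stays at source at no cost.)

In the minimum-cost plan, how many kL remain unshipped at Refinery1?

Minimum-cost shipments:
  Refinery1→Lodi: 55 × $1 = $55
  Refinery2→Lodi: 20 × $3 = $60
  Refinery3→Dover: 15 × $3 = $45
  Refinery3→Lodi: 15 × $8 = $120
Total cost = $280.
Refinery1 ships 55 of its 55, leaving 0.

0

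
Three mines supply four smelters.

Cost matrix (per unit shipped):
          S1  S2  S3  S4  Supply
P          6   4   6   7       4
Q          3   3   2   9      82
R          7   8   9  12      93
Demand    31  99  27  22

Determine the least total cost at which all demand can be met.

1032

An optimal shipping plan:
  P->S4: 4 × 7 = 28
  Q->S2: 55 × 3 = 165
  Q->S3: 27 × 2 = 54
  R->S1: 31 × 7 = 217
  R->S2: 44 × 8 = 352
  R->S4: 18 × 12 = 216
Total = 28 + 165 + 54 + 217 + 352 + 216 = 1032.
(Supply check: P ships 4; Q ships 82; R ships 93.)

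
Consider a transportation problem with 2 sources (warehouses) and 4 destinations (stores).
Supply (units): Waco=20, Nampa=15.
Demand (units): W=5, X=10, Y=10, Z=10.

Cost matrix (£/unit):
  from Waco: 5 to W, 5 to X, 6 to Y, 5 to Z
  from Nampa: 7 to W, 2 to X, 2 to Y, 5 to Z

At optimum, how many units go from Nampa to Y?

10

Optimal shipments:
  Waco->W: 5 × £5 = £25
  Waco->X: 5 × £5 = £25
  Waco->Z: 10 × £5 = £50
  Nampa->X: 5 × £2 = £10
  Nampa->Y: 10 × £2 = £20
Total cost = £130.
So Nampa→Y carries 10 units.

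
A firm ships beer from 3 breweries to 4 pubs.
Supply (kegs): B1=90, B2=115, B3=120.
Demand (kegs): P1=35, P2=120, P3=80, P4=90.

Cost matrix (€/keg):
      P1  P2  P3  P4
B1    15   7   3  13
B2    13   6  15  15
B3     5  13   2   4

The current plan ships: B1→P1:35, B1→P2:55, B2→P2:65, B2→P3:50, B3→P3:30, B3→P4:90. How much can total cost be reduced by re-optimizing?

925

Current plan cost = 35·15 + 55·7 + 65·6 + 50·15 + 30·2 + 90·4 = €2470.
Optimal plan:
  B1->P2: 10 × €7 = €70
  B1->P3: 80 × €3 = €240
  B2->P1: 5 × €13 = €65
  B2->P2: 110 × €6 = €660
  B3->P1: 30 × €5 = €150
  B3->P4: 90 × €4 = €360
Optimal cost = €1545.
Saving = 2470 − 1545 = €925.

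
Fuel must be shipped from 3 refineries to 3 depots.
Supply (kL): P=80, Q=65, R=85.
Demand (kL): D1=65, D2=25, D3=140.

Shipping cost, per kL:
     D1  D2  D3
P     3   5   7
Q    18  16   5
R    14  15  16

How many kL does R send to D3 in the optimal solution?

75

Optimal shipments:
  P→D1: 65 × 3 = 195
  P→D2: 15 × 5 = 75
  Q→D3: 65 × 5 = 325
  R→D2: 10 × 15 = 150
  R→D3: 75 × 16 = 1200
Total cost = 1945.
So R→D3 carries 75 kL.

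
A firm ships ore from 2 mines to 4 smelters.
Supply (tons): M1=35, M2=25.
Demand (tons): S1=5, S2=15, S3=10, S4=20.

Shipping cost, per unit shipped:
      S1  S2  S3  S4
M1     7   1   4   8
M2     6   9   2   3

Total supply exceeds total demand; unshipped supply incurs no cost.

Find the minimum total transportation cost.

140

One minimum-cost allocation:
  M1–S1: 5 tons
  M1–S2: 15 tons
  M1–S3: 5 tons
  M2–S3: 5 tons
  M2–S4: 20 tons
Total cost = 140.
(Supply check: M1 ships 25; M2 ships 25.)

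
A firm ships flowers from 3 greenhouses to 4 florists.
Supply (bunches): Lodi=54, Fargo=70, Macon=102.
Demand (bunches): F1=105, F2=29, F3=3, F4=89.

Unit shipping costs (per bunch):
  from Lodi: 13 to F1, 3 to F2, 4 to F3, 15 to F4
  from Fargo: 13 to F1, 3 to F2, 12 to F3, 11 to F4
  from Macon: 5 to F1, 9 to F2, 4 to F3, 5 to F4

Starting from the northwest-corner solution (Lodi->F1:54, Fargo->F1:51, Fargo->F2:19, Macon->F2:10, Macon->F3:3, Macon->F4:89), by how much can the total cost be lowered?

Current plan cost = 54·13 + 51·13 + 19·3 + 10·9 + 3·4 + 89·5 = 1969.
Optimal plan:
  Lodi->F1: 22 × 13 = 286
  Lodi->F2: 29 × 3 = 87
  Lodi->F3: 3 × 4 = 12
  Fargo->F4: 70 × 11 = 770
  Macon->F1: 83 × 5 = 415
  Macon->F4: 19 × 5 = 95
Optimal cost = 1665.
Saving = 1969 − 1665 = 304.

304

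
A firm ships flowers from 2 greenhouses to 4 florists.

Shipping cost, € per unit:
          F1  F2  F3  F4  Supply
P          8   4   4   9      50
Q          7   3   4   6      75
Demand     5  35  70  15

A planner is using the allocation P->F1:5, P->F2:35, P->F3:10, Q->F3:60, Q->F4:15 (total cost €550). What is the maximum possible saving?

40

Current plan cost = 5·8 + 35·4 + 10·4 + 60·4 + 15·6 = €550.
Optimal plan:
  P to F3: 50 bunches
  Q to F1: 5 bunches
  Q to F2: 35 bunches
  Q to F3: 20 bunches
  Q to F4: 15 bunches
Optimal cost = €510.
Saving = 550 − 510 = €40.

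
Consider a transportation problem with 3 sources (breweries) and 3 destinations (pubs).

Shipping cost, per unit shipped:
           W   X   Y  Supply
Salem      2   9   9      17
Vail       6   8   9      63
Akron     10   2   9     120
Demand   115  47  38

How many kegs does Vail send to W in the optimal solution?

The minimum-cost plan:
  Salem->W: 17 × 2 = 34
  Vail->W: 63 × 6 = 378
  Akron->W: 35 × 10 = 350
  Akron->X: 47 × 2 = 94
  Akron->Y: 38 × 9 = 342
Total cost = 1198.
So Vail→W carries 63 kegs.

63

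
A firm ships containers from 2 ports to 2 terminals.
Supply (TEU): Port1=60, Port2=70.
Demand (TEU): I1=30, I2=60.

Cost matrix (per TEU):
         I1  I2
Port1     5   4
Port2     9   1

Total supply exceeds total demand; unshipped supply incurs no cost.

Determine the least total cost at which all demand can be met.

210

A cheapest plan:
  Port1 to I1: 30 TEU
  Port2 to I2: 60 TEU
Total cost = 210.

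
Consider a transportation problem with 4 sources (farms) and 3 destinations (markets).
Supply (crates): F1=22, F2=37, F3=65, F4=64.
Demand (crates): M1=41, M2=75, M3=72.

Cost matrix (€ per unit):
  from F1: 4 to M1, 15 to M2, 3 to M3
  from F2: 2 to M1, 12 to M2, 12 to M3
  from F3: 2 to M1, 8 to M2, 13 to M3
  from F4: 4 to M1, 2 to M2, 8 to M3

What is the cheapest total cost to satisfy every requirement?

One minimum-cost allocation:
  F1 to M3: 22 crates
  F2 to M3: 37 crates
  F3 to M1: 41 crates
  F3 to M2: 11 crates
  F3 to M3: 13 crates
  F4 to M2: 64 crates
Total cost = €977.

977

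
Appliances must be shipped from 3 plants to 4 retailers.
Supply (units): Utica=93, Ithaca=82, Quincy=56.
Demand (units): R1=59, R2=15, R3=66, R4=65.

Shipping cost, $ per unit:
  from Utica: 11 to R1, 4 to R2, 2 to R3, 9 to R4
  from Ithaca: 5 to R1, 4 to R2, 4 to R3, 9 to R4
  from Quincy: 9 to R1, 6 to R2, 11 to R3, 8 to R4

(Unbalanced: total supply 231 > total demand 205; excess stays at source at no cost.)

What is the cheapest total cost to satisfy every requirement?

1016

Optimal allocation:
  Utica to R3: 66 × $2 = $132
  Utica to R4: 9 × $9 = $81
  Ithaca to R1: 59 × $5 = $295
  Ithaca to R2: 15 × $4 = $60
  Quincy to R4: 56 × $8 = $448
Total = 132 + 81 + 295 + 60 + 448 = $1016.
(Supply check: Utica ships 75; Ithaca ships 74; Quincy ships 56.)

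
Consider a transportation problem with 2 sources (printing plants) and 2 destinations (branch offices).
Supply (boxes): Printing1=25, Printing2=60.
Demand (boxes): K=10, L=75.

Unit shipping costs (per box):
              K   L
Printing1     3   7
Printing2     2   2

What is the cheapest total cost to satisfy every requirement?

255

A cheapest plan:
  Printing1 to K: 10 × 3 = 30
  Printing1 to L: 15 × 7 = 105
  Printing2 to L: 60 × 2 = 120
Total = 30 + 105 + 120 = 255.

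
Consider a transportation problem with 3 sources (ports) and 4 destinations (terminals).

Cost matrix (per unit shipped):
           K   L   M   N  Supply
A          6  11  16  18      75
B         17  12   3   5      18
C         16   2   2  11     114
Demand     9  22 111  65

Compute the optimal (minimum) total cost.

An optimal shipping plan:
  A->K: 9 TEU
  A->L: 19 TEU
  A->N: 47 TEU
  B->N: 18 TEU
  C->L: 3 TEU
  C->M: 111 TEU
Total cost = 1427.

1427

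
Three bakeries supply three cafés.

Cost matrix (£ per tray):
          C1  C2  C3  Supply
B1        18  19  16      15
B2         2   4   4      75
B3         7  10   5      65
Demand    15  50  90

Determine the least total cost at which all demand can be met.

Optimal allocation:
  B1→C3: 15 × £16 = £240
  B2→C1: 15 × £2 = £30
  B2→C2: 50 × £4 = £200
  B2→C3: 10 × £4 = £40
  B3→C3: 65 × £5 = £325
Total = 240 + 30 + 200 + 40 + 325 = £835.

835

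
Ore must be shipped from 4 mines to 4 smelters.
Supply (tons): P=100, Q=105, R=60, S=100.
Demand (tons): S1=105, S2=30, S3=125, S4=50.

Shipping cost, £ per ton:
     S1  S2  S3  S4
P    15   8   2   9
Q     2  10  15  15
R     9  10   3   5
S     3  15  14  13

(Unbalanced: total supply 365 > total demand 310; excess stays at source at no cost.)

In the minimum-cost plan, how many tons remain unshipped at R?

An optimal plan:
  P to S3: 100 tons
  Q to S1: 75 tons
  Q to S2: 30 tons
  R to S3: 25 tons
  R to S4: 35 tons
  S to S1: 30 tons
  S to S4: 15 tons
Total cost = £1185.
R ships 60 of its 60, leaving 0.

0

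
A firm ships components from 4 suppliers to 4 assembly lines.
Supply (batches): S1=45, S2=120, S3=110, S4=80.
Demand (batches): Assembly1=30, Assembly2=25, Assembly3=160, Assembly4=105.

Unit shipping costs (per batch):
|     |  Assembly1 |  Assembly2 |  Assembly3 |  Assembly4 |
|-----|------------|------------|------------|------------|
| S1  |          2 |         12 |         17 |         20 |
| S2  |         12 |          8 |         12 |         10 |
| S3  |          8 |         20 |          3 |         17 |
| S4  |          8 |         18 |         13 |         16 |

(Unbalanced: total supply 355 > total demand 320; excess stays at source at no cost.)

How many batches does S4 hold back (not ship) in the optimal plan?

An optimal plan:
  S1→Assembly1: 30 × 2 = 60
  S1→Assembly2: 10 × 12 = 120
  S2→Assembly2: 15 × 8 = 120
  S2→Assembly4: 105 × 10 = 1050
  S3→Assembly3: 110 × 3 = 330
  S4→Assembly3: 50 × 13 = 650
Total cost = 2330.
S4 ships 50 of its 80, leaving 30.

30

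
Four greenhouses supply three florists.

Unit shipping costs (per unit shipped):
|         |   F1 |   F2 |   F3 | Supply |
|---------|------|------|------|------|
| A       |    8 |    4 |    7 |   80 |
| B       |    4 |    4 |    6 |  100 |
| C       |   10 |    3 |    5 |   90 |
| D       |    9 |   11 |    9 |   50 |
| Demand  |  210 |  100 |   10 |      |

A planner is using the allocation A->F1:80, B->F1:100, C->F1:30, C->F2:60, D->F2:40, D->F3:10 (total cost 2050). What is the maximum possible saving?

Current plan cost = 80·8 + 100·4 + 30·10 + 60·3 + 40·11 + 10·9 = 2050.
Optimal plan:
  A→F1: 60 × 8 = 480
  A→F2: 20 × 4 = 80
  B→F1: 100 × 4 = 400
  C→F2: 80 × 3 = 240
  C→F3: 10 × 5 = 50
  D→F1: 50 × 9 = 450
Optimal cost = 1700.
Saving = 2050 − 1700 = 350.

350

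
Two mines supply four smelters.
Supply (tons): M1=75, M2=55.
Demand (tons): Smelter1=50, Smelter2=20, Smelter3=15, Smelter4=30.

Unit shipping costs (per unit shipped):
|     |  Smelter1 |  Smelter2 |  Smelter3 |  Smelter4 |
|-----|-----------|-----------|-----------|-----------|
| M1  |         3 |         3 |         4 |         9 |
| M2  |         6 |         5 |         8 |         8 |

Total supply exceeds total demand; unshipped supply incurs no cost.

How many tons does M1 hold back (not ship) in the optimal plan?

0

Minimum-cost shipments:
  M1–Smelter1: 50 × 3 = 150
  M1–Smelter2: 10 × 3 = 30
  M1–Smelter3: 15 × 4 = 60
  M2–Smelter2: 10 × 5 = 50
  M2–Smelter4: 30 × 8 = 240
Total cost = 530.
M1 ships 75 of its 75, leaving 0.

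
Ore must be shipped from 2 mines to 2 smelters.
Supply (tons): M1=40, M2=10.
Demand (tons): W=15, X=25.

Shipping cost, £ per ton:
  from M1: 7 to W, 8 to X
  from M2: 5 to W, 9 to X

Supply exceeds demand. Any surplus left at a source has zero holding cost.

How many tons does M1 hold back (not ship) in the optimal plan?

Minimum-cost shipments:
  M1–W: 5 × £7 = £35
  M1–X: 25 × £8 = £200
  M2–W: 10 × £5 = £50
Total cost = £285.
M1 ships 30 of its 40, leaving 10.

10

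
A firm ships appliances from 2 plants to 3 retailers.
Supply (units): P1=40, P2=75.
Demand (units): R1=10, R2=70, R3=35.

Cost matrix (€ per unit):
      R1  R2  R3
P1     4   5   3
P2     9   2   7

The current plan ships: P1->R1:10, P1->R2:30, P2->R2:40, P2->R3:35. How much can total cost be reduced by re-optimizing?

Current plan cost = 10·4 + 30·5 + 40·2 + 35·7 = €515.
Optimal plan:
  P1–R1: 10 × €4 = €40
  P1–R3: 30 × €3 = €90
  P2–R2: 70 × €2 = €140
  P2–R3: 5 × €7 = €35
Optimal cost = €305.
Saving = 515 − 305 = €210.

210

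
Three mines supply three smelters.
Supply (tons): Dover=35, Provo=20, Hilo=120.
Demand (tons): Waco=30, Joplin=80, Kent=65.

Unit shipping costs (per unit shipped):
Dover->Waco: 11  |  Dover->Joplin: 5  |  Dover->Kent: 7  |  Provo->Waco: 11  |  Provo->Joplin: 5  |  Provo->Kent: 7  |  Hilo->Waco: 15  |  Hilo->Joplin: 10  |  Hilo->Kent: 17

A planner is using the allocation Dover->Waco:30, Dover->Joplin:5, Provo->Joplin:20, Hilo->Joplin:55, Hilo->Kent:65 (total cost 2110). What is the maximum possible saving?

305

Current plan cost = 30·11 + 5·5 + 20·5 + 55·10 + 65·17 = 2110.
Optimal plan:
  Dover–Kent: 35 × 7 = 245
  Provo–Kent: 20 × 7 = 140
  Hilo–Waco: 30 × 15 = 450
  Hilo–Joplin: 80 × 10 = 800
  Hilo–Kent: 10 × 17 = 170
Optimal cost = 1805.
Saving = 2110 − 1805 = 305.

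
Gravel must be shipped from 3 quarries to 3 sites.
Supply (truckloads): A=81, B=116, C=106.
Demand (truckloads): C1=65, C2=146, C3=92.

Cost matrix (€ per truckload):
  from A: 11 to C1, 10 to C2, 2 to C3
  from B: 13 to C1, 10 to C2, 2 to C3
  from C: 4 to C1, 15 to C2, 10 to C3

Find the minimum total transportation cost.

A cheapest plan:
  A–C2: 81 × €10 = €810
  B–C2: 24 × €10 = €240
  B–C3: 92 × €2 = €184
  C–C1: 65 × €4 = €260
  C–C2: 41 × €15 = €615
Total = 810 + 240 + 184 + 260 + 615 = €2109.

2109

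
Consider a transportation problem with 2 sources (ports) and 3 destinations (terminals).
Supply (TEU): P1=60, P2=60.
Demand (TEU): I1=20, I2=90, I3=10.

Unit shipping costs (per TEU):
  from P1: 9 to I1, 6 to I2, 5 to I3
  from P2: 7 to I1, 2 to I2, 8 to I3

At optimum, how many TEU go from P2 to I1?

0

The minimum-cost plan:
  P1–I1: 20 × 9 = 180
  P1–I2: 30 × 6 = 180
  P1–I3: 10 × 5 = 50
  P2–I2: 60 × 2 = 120
Total cost = 530.
The route P2→I1 is not used.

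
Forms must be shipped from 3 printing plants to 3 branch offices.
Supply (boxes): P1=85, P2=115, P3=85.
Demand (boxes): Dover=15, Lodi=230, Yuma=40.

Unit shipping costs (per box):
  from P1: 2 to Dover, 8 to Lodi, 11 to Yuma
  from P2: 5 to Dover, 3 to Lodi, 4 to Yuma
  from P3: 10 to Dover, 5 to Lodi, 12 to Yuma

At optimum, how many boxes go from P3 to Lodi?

85

Optimal shipments:
  P1→Dover: 15 × 2 = 30
  P1→Lodi: 70 × 8 = 560
  P2→Lodi: 75 × 3 = 225
  P2→Yuma: 40 × 4 = 160
  P3→Lodi: 85 × 5 = 425
Total cost = 1400.
So P3→Lodi carries 85 boxes.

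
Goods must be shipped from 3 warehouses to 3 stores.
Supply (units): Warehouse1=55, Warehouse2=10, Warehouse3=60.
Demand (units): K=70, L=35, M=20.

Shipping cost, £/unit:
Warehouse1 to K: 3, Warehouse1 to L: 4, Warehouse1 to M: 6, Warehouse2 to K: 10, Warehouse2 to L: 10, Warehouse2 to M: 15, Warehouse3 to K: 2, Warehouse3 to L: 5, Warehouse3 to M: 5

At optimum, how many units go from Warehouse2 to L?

Optimal shipments:
  Warehouse1 to K: 10 × £3 = £30
  Warehouse1 to L: 25 × £4 = £100
  Warehouse1 to M: 20 × £6 = £120
  Warehouse2 to L: 10 × £10 = £100
  Warehouse3 to K: 60 × £2 = £120
Total cost = £470.
So Warehouse2→L carries 10 units.

10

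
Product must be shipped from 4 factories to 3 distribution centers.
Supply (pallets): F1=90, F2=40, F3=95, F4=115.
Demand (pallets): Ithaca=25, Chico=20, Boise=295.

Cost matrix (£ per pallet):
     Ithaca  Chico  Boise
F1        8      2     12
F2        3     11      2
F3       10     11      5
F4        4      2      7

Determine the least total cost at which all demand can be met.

Optimal allocation:
  F1–Ithaca: 25 × £8 = £200
  F1–Chico: 20 × £2 = £40
  F1–Boise: 45 × £12 = £540
  F2–Boise: 40 × £2 = £80
  F3–Boise: 95 × £5 = £475
  F4–Boise: 115 × £7 = £805
Total = 200 + 40 + 540 + 80 + 475 + 805 = £2140.
(Supply check: F1 ships 90; F2 ships 40; F3 ships 95; F4 ships 115.)

2140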